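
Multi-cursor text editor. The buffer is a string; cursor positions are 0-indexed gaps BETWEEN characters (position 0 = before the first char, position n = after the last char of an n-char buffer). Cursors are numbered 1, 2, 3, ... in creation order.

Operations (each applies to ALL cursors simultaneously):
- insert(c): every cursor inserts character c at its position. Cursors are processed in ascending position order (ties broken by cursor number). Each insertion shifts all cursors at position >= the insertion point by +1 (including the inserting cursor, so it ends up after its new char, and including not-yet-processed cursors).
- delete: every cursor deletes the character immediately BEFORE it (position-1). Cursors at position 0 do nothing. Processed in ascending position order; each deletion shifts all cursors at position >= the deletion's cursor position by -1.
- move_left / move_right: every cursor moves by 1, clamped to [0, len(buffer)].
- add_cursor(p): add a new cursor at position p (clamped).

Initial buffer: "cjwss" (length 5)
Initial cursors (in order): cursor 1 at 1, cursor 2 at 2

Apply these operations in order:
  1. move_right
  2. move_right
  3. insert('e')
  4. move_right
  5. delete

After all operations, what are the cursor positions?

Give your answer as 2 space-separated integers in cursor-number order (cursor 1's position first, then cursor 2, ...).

Answer: 4 5

Derivation:
After op 1 (move_right): buffer="cjwss" (len 5), cursors c1@2 c2@3, authorship .....
After op 2 (move_right): buffer="cjwss" (len 5), cursors c1@3 c2@4, authorship .....
After op 3 (insert('e')): buffer="cjweses" (len 7), cursors c1@4 c2@6, authorship ...1.2.
After op 4 (move_right): buffer="cjweses" (len 7), cursors c1@5 c2@7, authorship ...1.2.
After op 5 (delete): buffer="cjwee" (len 5), cursors c1@4 c2@5, authorship ...12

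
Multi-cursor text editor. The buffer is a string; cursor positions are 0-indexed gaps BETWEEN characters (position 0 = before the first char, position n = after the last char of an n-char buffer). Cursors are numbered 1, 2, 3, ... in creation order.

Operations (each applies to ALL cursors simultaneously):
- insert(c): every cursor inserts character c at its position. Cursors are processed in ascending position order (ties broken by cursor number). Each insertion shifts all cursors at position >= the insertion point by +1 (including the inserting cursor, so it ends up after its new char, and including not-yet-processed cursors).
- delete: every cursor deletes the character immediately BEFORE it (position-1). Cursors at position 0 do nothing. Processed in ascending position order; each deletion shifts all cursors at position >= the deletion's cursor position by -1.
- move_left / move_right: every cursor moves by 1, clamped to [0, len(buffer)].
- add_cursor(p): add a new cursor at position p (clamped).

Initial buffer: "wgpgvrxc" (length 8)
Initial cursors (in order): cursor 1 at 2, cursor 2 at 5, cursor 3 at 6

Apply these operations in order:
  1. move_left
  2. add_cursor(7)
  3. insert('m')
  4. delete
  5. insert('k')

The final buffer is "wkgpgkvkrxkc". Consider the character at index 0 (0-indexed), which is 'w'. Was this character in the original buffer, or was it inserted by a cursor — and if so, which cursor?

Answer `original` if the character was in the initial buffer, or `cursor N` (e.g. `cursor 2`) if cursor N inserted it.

After op 1 (move_left): buffer="wgpgvrxc" (len 8), cursors c1@1 c2@4 c3@5, authorship ........
After op 2 (add_cursor(7)): buffer="wgpgvrxc" (len 8), cursors c1@1 c2@4 c3@5 c4@7, authorship ........
After op 3 (insert('m')): buffer="wmgpgmvmrxmc" (len 12), cursors c1@2 c2@6 c3@8 c4@11, authorship .1...2.3..4.
After op 4 (delete): buffer="wgpgvrxc" (len 8), cursors c1@1 c2@4 c3@5 c4@7, authorship ........
After op 5 (insert('k')): buffer="wkgpgkvkrxkc" (len 12), cursors c1@2 c2@6 c3@8 c4@11, authorship .1...2.3..4.
Authorship (.=original, N=cursor N): . 1 . . . 2 . 3 . . 4 .
Index 0: author = original

Answer: original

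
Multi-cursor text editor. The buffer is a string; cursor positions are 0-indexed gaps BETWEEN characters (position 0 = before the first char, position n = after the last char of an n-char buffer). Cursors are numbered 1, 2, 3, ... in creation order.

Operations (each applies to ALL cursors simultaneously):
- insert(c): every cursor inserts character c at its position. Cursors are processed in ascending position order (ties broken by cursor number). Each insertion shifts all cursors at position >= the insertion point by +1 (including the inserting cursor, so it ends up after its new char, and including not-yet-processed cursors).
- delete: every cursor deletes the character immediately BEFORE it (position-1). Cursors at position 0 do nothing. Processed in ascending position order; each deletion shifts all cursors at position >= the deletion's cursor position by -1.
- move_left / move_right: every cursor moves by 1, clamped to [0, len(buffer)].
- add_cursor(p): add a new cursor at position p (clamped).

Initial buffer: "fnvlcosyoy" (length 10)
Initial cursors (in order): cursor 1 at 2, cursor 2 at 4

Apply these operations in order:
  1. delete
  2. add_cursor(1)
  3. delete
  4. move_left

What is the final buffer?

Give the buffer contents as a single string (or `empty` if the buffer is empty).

Answer: cosyoy

Derivation:
After op 1 (delete): buffer="fvcosyoy" (len 8), cursors c1@1 c2@2, authorship ........
After op 2 (add_cursor(1)): buffer="fvcosyoy" (len 8), cursors c1@1 c3@1 c2@2, authorship ........
After op 3 (delete): buffer="cosyoy" (len 6), cursors c1@0 c2@0 c3@0, authorship ......
After op 4 (move_left): buffer="cosyoy" (len 6), cursors c1@0 c2@0 c3@0, authorship ......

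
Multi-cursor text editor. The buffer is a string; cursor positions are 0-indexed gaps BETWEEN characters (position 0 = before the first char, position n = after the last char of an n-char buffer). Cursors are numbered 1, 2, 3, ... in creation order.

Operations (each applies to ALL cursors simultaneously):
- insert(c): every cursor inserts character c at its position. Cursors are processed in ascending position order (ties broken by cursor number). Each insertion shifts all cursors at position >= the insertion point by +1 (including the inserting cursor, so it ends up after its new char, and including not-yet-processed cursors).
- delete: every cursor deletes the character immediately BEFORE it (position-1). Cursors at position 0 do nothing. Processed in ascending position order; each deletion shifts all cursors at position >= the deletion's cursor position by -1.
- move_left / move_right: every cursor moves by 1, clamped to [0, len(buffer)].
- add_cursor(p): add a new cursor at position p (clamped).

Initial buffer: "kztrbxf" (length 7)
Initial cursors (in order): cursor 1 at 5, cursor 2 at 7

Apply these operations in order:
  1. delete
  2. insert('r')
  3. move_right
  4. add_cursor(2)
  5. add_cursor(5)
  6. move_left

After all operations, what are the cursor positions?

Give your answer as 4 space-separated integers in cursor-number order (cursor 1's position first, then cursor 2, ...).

After op 1 (delete): buffer="kztrx" (len 5), cursors c1@4 c2@5, authorship .....
After op 2 (insert('r')): buffer="kztrrxr" (len 7), cursors c1@5 c2@7, authorship ....1.2
After op 3 (move_right): buffer="kztrrxr" (len 7), cursors c1@6 c2@7, authorship ....1.2
After op 4 (add_cursor(2)): buffer="kztrrxr" (len 7), cursors c3@2 c1@6 c2@7, authorship ....1.2
After op 5 (add_cursor(5)): buffer="kztrrxr" (len 7), cursors c3@2 c4@5 c1@6 c2@7, authorship ....1.2
After op 6 (move_left): buffer="kztrrxr" (len 7), cursors c3@1 c4@4 c1@5 c2@6, authorship ....1.2

Answer: 5 6 1 4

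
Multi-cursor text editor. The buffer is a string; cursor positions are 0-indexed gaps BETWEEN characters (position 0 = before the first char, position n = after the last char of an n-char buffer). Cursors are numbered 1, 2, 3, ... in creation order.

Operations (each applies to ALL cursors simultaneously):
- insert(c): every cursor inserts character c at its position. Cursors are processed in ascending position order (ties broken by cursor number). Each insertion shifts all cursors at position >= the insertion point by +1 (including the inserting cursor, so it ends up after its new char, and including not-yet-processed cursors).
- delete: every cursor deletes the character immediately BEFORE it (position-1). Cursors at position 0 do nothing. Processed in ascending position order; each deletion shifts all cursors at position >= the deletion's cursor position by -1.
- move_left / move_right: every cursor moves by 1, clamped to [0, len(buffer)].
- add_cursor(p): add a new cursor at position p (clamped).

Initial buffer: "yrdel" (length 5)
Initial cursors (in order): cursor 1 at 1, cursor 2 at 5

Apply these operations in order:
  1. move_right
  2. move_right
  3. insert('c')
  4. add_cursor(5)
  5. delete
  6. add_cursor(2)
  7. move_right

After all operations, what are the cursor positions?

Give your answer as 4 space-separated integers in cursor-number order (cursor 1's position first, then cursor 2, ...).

After op 1 (move_right): buffer="yrdel" (len 5), cursors c1@2 c2@5, authorship .....
After op 2 (move_right): buffer="yrdel" (len 5), cursors c1@3 c2@5, authorship .....
After op 3 (insert('c')): buffer="yrdcelc" (len 7), cursors c1@4 c2@7, authorship ...1..2
After op 4 (add_cursor(5)): buffer="yrdcelc" (len 7), cursors c1@4 c3@5 c2@7, authorship ...1..2
After op 5 (delete): buffer="yrdl" (len 4), cursors c1@3 c3@3 c2@4, authorship ....
After op 6 (add_cursor(2)): buffer="yrdl" (len 4), cursors c4@2 c1@3 c3@3 c2@4, authorship ....
After op 7 (move_right): buffer="yrdl" (len 4), cursors c4@3 c1@4 c2@4 c3@4, authorship ....

Answer: 4 4 4 3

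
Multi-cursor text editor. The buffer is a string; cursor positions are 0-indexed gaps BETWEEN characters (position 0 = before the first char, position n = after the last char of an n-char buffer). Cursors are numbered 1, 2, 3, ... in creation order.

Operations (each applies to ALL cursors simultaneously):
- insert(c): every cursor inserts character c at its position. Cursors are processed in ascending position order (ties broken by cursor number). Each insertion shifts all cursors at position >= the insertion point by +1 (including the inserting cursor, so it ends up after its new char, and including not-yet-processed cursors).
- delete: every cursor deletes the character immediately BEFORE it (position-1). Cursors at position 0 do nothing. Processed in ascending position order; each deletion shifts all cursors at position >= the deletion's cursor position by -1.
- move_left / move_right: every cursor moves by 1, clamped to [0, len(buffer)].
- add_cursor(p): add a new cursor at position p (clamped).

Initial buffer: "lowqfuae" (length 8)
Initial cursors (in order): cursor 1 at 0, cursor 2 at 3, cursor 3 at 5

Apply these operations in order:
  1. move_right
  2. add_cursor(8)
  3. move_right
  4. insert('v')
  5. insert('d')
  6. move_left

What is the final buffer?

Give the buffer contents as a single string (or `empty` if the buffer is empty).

After op 1 (move_right): buffer="lowqfuae" (len 8), cursors c1@1 c2@4 c3@6, authorship ........
After op 2 (add_cursor(8)): buffer="lowqfuae" (len 8), cursors c1@1 c2@4 c3@6 c4@8, authorship ........
After op 3 (move_right): buffer="lowqfuae" (len 8), cursors c1@2 c2@5 c3@7 c4@8, authorship ........
After op 4 (insert('v')): buffer="lovwqfvuavev" (len 12), cursors c1@3 c2@7 c3@10 c4@12, authorship ..1...2..3.4
After op 5 (insert('d')): buffer="lovdwqfvduavdevd" (len 16), cursors c1@4 c2@9 c3@13 c4@16, authorship ..11...22..33.44
After op 6 (move_left): buffer="lovdwqfvduavdevd" (len 16), cursors c1@3 c2@8 c3@12 c4@15, authorship ..11...22..33.44

Answer: lovdwqfvduavdevd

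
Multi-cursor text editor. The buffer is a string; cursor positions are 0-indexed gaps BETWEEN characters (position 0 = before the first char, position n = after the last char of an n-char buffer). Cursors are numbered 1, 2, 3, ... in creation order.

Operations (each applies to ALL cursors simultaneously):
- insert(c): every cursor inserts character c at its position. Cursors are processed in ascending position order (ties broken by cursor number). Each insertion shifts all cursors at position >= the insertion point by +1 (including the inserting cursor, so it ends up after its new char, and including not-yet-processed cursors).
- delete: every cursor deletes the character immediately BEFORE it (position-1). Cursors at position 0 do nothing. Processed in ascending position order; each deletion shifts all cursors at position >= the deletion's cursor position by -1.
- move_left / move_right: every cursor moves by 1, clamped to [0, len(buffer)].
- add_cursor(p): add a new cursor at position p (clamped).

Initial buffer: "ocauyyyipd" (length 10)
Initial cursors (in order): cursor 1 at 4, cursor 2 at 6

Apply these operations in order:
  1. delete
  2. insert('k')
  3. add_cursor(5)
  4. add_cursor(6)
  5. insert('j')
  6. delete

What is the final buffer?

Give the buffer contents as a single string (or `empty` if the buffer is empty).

Answer: ocakykyipd

Derivation:
After op 1 (delete): buffer="ocayyipd" (len 8), cursors c1@3 c2@4, authorship ........
After op 2 (insert('k')): buffer="ocakykyipd" (len 10), cursors c1@4 c2@6, authorship ...1.2....
After op 3 (add_cursor(5)): buffer="ocakykyipd" (len 10), cursors c1@4 c3@5 c2@6, authorship ...1.2....
After op 4 (add_cursor(6)): buffer="ocakykyipd" (len 10), cursors c1@4 c3@5 c2@6 c4@6, authorship ...1.2....
After op 5 (insert('j')): buffer="ocakjyjkjjyipd" (len 14), cursors c1@5 c3@7 c2@10 c4@10, authorship ...11.3224....
After op 6 (delete): buffer="ocakykyipd" (len 10), cursors c1@4 c3@5 c2@6 c4@6, authorship ...1.2....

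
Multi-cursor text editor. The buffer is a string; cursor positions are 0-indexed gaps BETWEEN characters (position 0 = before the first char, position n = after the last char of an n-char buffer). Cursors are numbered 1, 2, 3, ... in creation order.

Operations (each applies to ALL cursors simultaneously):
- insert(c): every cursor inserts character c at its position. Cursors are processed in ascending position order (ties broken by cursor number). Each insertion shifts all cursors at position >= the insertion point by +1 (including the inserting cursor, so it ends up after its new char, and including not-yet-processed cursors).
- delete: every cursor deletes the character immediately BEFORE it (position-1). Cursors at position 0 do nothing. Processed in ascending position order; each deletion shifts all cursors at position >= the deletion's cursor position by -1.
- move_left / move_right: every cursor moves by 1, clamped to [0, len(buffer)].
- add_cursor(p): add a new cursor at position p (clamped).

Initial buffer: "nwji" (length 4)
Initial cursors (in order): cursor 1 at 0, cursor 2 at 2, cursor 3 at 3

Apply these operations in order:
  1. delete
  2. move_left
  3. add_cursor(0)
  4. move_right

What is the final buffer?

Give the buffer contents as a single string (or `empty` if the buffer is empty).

Answer: ni

Derivation:
After op 1 (delete): buffer="ni" (len 2), cursors c1@0 c2@1 c3@1, authorship ..
After op 2 (move_left): buffer="ni" (len 2), cursors c1@0 c2@0 c3@0, authorship ..
After op 3 (add_cursor(0)): buffer="ni" (len 2), cursors c1@0 c2@0 c3@0 c4@0, authorship ..
After op 4 (move_right): buffer="ni" (len 2), cursors c1@1 c2@1 c3@1 c4@1, authorship ..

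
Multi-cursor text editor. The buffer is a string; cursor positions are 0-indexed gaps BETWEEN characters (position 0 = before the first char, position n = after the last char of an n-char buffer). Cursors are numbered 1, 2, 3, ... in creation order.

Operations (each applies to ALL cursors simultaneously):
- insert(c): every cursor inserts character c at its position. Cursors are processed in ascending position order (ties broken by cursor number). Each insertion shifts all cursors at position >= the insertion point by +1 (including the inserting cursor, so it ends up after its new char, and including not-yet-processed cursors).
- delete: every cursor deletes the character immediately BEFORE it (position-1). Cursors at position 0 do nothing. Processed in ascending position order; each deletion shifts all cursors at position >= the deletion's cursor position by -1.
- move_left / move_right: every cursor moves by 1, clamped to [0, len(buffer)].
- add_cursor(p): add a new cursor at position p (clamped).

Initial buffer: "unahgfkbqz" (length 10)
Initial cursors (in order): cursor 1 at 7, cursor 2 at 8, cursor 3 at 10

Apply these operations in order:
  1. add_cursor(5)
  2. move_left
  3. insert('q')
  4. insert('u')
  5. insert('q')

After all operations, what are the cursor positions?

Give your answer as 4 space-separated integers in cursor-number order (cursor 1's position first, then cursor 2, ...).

Answer: 12 16 21 7

Derivation:
After op 1 (add_cursor(5)): buffer="unahgfkbqz" (len 10), cursors c4@5 c1@7 c2@8 c3@10, authorship ..........
After op 2 (move_left): buffer="unahgfkbqz" (len 10), cursors c4@4 c1@6 c2@7 c3@9, authorship ..........
After op 3 (insert('q')): buffer="unahqgfqkqbqqz" (len 14), cursors c4@5 c1@8 c2@10 c3@13, authorship ....4..1.2..3.
After op 4 (insert('u')): buffer="unahqugfqukqubqquz" (len 18), cursors c4@6 c1@10 c2@13 c3@17, authorship ....44..11.22..33.
After op 5 (insert('q')): buffer="unahquqgfquqkquqbqquqz" (len 22), cursors c4@7 c1@12 c2@16 c3@21, authorship ....444..111.222..333.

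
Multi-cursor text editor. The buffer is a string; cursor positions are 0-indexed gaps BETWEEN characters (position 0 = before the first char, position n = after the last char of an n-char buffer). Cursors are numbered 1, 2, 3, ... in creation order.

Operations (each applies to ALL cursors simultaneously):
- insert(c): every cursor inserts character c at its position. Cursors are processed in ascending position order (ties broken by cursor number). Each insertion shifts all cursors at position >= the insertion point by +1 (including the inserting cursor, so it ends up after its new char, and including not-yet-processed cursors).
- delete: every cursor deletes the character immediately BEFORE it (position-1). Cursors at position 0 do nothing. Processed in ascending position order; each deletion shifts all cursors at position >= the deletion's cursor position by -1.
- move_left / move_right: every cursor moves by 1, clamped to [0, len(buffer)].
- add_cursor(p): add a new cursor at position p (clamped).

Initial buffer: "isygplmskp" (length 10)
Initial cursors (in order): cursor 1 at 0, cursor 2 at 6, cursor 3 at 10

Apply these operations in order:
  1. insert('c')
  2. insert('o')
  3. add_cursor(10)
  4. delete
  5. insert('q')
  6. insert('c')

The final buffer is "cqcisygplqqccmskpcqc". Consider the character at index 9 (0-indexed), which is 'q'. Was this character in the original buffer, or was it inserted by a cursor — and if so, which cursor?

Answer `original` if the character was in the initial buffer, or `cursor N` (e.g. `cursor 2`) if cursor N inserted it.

Answer: cursor 2

Derivation:
After op 1 (insert('c')): buffer="cisygplcmskpc" (len 13), cursors c1@1 c2@8 c3@13, authorship 1......2....3
After op 2 (insert('o')): buffer="coisygplcomskpco" (len 16), cursors c1@2 c2@10 c3@16, authorship 11......22....33
After op 3 (add_cursor(10)): buffer="coisygplcomskpco" (len 16), cursors c1@2 c2@10 c4@10 c3@16, authorship 11......22....33
After op 4 (delete): buffer="cisygplmskpc" (len 12), cursors c1@1 c2@7 c4@7 c3@12, authorship 1..........3
After op 5 (insert('q')): buffer="cqisygplqqmskpcq" (len 16), cursors c1@2 c2@10 c4@10 c3@16, authorship 11......24....33
After op 6 (insert('c')): buffer="cqcisygplqqccmskpcqc" (len 20), cursors c1@3 c2@13 c4@13 c3@20, authorship 111......2424....333
Authorship (.=original, N=cursor N): 1 1 1 . . . . . . 2 4 2 4 . . . . 3 3 3
Index 9: author = 2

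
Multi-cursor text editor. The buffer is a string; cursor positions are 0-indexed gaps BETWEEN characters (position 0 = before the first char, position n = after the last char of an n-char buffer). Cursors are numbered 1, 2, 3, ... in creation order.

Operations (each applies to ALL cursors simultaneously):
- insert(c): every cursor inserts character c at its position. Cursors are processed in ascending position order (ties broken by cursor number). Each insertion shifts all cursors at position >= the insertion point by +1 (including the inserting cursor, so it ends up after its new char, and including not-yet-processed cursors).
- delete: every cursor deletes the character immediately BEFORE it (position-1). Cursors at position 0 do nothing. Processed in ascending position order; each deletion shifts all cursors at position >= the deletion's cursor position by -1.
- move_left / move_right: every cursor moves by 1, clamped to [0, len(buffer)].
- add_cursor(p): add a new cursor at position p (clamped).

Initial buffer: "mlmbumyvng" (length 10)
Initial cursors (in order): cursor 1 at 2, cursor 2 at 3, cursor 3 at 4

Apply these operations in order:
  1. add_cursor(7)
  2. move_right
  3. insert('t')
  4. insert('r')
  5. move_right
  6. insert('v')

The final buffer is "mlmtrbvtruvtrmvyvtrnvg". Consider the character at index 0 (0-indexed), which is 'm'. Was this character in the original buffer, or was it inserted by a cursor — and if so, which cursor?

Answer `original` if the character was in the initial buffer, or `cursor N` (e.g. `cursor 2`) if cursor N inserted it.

Answer: original

Derivation:
After op 1 (add_cursor(7)): buffer="mlmbumyvng" (len 10), cursors c1@2 c2@3 c3@4 c4@7, authorship ..........
After op 2 (move_right): buffer="mlmbumyvng" (len 10), cursors c1@3 c2@4 c3@5 c4@8, authorship ..........
After op 3 (insert('t')): buffer="mlmtbtutmyvtng" (len 14), cursors c1@4 c2@6 c3@8 c4@12, authorship ...1.2.3...4..
After op 4 (insert('r')): buffer="mlmtrbtrutrmyvtrng" (len 18), cursors c1@5 c2@8 c3@11 c4@16, authorship ...11.22.33...44..
After op 5 (move_right): buffer="mlmtrbtrutrmyvtrng" (len 18), cursors c1@6 c2@9 c3@12 c4@17, authorship ...11.22.33...44..
After op 6 (insert('v')): buffer="mlmtrbvtruvtrmvyvtrnvg" (len 22), cursors c1@7 c2@11 c3@15 c4@21, authorship ...11.122.233.3..44.4.
Authorship (.=original, N=cursor N): . . . 1 1 . 1 2 2 . 2 3 3 . 3 . . 4 4 . 4 .
Index 0: author = original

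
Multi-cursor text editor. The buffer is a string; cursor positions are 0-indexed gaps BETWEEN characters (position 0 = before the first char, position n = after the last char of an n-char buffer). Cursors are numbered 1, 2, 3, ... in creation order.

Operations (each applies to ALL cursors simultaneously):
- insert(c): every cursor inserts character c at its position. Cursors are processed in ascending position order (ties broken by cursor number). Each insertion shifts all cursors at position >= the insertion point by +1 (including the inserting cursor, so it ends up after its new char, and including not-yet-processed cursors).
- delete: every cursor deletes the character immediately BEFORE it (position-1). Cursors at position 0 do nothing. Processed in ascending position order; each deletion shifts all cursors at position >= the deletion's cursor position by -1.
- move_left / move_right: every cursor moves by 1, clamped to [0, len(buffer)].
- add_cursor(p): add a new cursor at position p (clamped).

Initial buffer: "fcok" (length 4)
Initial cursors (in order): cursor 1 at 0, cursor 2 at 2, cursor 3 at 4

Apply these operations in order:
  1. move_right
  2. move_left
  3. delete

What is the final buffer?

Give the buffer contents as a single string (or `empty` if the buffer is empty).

After op 1 (move_right): buffer="fcok" (len 4), cursors c1@1 c2@3 c3@4, authorship ....
After op 2 (move_left): buffer="fcok" (len 4), cursors c1@0 c2@2 c3@3, authorship ....
After op 3 (delete): buffer="fk" (len 2), cursors c1@0 c2@1 c3@1, authorship ..

Answer: fk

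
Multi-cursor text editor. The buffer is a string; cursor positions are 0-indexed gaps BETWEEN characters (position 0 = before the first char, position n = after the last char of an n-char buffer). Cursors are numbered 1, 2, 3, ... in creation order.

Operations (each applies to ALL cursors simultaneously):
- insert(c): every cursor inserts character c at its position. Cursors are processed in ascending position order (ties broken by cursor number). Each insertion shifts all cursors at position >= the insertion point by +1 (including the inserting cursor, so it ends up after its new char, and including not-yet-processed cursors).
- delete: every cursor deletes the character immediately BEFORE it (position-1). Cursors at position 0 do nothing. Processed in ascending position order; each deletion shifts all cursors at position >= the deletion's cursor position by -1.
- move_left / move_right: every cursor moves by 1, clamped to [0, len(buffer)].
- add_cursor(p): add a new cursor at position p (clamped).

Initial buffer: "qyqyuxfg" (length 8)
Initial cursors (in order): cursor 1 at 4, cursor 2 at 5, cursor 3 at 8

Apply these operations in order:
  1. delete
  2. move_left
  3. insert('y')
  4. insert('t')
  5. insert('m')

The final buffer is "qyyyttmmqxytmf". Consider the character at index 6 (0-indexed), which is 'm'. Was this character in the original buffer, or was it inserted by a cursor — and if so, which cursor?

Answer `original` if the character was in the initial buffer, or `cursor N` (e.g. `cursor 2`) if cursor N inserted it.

Answer: cursor 1

Derivation:
After op 1 (delete): buffer="qyqxf" (len 5), cursors c1@3 c2@3 c3@5, authorship .....
After op 2 (move_left): buffer="qyqxf" (len 5), cursors c1@2 c2@2 c3@4, authorship .....
After op 3 (insert('y')): buffer="qyyyqxyf" (len 8), cursors c1@4 c2@4 c3@7, authorship ..12..3.
After op 4 (insert('t')): buffer="qyyyttqxytf" (len 11), cursors c1@6 c2@6 c3@10, authorship ..1212..33.
After op 5 (insert('m')): buffer="qyyyttmmqxytmf" (len 14), cursors c1@8 c2@8 c3@13, authorship ..121212..333.
Authorship (.=original, N=cursor N): . . 1 2 1 2 1 2 . . 3 3 3 .
Index 6: author = 1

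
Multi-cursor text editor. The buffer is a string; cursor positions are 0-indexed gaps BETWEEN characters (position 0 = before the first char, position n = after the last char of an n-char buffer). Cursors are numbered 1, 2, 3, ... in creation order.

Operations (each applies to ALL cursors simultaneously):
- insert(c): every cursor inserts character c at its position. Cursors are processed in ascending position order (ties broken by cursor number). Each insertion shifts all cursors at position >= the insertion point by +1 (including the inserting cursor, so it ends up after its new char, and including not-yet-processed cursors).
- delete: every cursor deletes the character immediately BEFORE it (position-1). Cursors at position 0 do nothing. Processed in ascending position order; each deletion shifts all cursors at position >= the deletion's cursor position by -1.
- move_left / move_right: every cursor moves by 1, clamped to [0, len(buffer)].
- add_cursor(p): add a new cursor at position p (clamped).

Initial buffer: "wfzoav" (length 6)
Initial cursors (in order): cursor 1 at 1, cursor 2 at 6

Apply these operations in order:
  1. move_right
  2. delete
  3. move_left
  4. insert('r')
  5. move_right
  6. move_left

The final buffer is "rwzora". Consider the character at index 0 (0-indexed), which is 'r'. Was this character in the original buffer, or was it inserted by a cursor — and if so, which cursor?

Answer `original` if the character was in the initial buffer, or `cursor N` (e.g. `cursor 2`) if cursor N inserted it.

After op 1 (move_right): buffer="wfzoav" (len 6), cursors c1@2 c2@6, authorship ......
After op 2 (delete): buffer="wzoa" (len 4), cursors c1@1 c2@4, authorship ....
After op 3 (move_left): buffer="wzoa" (len 4), cursors c1@0 c2@3, authorship ....
After op 4 (insert('r')): buffer="rwzora" (len 6), cursors c1@1 c2@5, authorship 1...2.
After op 5 (move_right): buffer="rwzora" (len 6), cursors c1@2 c2@6, authorship 1...2.
After op 6 (move_left): buffer="rwzora" (len 6), cursors c1@1 c2@5, authorship 1...2.
Authorship (.=original, N=cursor N): 1 . . . 2 .
Index 0: author = 1

Answer: cursor 1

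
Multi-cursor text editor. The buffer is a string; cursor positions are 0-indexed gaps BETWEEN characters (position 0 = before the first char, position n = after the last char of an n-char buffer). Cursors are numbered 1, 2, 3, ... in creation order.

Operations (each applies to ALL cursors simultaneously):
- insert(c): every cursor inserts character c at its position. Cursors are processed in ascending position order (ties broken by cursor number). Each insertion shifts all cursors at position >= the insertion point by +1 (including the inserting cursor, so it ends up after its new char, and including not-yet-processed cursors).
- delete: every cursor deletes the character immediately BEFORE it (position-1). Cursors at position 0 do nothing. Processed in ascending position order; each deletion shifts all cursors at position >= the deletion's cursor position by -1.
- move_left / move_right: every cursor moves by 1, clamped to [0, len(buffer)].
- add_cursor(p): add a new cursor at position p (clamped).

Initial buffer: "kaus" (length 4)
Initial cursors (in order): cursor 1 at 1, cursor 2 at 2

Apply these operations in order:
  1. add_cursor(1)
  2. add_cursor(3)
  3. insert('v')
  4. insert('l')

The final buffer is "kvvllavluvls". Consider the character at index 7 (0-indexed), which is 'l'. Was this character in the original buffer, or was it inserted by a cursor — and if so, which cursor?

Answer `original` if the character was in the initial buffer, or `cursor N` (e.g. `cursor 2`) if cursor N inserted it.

Answer: cursor 2

Derivation:
After op 1 (add_cursor(1)): buffer="kaus" (len 4), cursors c1@1 c3@1 c2@2, authorship ....
After op 2 (add_cursor(3)): buffer="kaus" (len 4), cursors c1@1 c3@1 c2@2 c4@3, authorship ....
After op 3 (insert('v')): buffer="kvvavuvs" (len 8), cursors c1@3 c3@3 c2@5 c4@7, authorship .13.2.4.
After op 4 (insert('l')): buffer="kvvllavluvls" (len 12), cursors c1@5 c3@5 c2@8 c4@11, authorship .1313.22.44.
Authorship (.=original, N=cursor N): . 1 3 1 3 . 2 2 . 4 4 .
Index 7: author = 2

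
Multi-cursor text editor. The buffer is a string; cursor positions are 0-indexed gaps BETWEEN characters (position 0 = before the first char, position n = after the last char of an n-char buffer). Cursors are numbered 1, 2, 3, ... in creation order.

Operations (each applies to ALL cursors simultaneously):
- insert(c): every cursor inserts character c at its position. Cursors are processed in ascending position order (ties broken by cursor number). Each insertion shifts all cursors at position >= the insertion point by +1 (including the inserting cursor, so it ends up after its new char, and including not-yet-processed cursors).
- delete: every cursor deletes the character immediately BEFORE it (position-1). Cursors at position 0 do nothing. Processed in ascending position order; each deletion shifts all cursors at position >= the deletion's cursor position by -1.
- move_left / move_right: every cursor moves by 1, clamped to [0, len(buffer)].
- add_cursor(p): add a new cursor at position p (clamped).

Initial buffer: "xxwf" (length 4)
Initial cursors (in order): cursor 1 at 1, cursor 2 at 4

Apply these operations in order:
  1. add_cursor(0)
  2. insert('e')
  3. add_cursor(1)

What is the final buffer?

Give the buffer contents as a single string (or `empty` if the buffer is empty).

Answer: exexwfe

Derivation:
After op 1 (add_cursor(0)): buffer="xxwf" (len 4), cursors c3@0 c1@1 c2@4, authorship ....
After op 2 (insert('e')): buffer="exexwfe" (len 7), cursors c3@1 c1@3 c2@7, authorship 3.1...2
After op 3 (add_cursor(1)): buffer="exexwfe" (len 7), cursors c3@1 c4@1 c1@3 c2@7, authorship 3.1...2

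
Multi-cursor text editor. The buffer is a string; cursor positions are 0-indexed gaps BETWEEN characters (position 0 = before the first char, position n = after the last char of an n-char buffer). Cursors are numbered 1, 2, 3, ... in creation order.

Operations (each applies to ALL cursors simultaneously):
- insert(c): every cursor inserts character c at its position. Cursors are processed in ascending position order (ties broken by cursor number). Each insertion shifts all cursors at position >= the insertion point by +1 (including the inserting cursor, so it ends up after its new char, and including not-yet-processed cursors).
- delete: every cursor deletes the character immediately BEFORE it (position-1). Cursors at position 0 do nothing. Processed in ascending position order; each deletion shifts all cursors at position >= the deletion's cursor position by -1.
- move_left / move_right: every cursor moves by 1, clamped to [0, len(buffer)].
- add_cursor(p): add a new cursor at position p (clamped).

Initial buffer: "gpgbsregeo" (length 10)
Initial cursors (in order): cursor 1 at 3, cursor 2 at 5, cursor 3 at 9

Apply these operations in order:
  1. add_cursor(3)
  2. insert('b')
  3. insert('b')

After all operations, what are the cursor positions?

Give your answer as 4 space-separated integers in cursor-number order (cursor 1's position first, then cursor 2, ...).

Answer: 7 11 17 7

Derivation:
After op 1 (add_cursor(3)): buffer="gpgbsregeo" (len 10), cursors c1@3 c4@3 c2@5 c3@9, authorship ..........
After op 2 (insert('b')): buffer="gpgbbbsbregebo" (len 14), cursors c1@5 c4@5 c2@8 c3@13, authorship ...14..2....3.
After op 3 (insert('b')): buffer="gpgbbbbbsbbregebbo" (len 18), cursors c1@7 c4@7 c2@11 c3@17, authorship ...1414..22....33.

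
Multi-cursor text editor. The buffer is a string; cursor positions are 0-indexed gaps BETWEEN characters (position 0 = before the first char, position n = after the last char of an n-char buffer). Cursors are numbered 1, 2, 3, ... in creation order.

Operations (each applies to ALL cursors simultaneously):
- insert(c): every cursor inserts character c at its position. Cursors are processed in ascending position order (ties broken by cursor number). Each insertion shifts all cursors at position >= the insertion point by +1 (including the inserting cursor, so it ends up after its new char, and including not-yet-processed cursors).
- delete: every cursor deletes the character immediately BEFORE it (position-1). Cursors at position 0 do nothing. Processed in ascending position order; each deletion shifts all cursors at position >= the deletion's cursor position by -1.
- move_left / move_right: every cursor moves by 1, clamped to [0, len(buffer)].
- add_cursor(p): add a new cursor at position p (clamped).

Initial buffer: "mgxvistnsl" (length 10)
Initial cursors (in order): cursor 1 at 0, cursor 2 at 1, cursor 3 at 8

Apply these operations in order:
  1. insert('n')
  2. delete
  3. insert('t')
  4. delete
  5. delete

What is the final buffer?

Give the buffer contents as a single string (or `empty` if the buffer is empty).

Answer: gxvistsl

Derivation:
After op 1 (insert('n')): buffer="nmngxvistnnsl" (len 13), cursors c1@1 c2@3 c3@11, authorship 1.2.......3..
After op 2 (delete): buffer="mgxvistnsl" (len 10), cursors c1@0 c2@1 c3@8, authorship ..........
After op 3 (insert('t')): buffer="tmtgxvistntsl" (len 13), cursors c1@1 c2@3 c3@11, authorship 1.2.......3..
After op 4 (delete): buffer="mgxvistnsl" (len 10), cursors c1@0 c2@1 c3@8, authorship ..........
After op 5 (delete): buffer="gxvistsl" (len 8), cursors c1@0 c2@0 c3@6, authorship ........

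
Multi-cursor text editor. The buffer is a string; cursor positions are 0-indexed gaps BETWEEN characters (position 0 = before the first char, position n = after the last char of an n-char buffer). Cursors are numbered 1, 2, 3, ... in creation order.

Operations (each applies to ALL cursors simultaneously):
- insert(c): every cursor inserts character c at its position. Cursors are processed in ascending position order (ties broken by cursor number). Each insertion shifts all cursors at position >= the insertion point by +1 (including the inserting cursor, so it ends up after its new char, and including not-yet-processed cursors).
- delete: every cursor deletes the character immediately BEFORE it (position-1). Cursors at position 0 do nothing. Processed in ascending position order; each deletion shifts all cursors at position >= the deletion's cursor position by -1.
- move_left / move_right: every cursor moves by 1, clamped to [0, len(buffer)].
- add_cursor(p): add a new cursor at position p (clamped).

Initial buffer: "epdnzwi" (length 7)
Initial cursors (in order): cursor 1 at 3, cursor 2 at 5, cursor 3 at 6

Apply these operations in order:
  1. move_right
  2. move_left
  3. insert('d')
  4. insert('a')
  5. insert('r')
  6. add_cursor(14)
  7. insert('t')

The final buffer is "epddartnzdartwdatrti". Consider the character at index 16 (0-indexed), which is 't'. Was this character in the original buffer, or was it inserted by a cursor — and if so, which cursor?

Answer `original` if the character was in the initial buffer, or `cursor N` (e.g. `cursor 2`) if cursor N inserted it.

After op 1 (move_right): buffer="epdnzwi" (len 7), cursors c1@4 c2@6 c3@7, authorship .......
After op 2 (move_left): buffer="epdnzwi" (len 7), cursors c1@3 c2@5 c3@6, authorship .......
After op 3 (insert('d')): buffer="epddnzdwdi" (len 10), cursors c1@4 c2@7 c3@9, authorship ...1..2.3.
After op 4 (insert('a')): buffer="epddanzdawdai" (len 13), cursors c1@5 c2@9 c3@12, authorship ...11..22.33.
After op 5 (insert('r')): buffer="epddarnzdarwdari" (len 16), cursors c1@6 c2@11 c3@15, authorship ...111..222.333.
After op 6 (add_cursor(14)): buffer="epddarnzdarwdari" (len 16), cursors c1@6 c2@11 c4@14 c3@15, authorship ...111..222.333.
After op 7 (insert('t')): buffer="epddartnzdartwdatrti" (len 20), cursors c1@7 c2@13 c4@17 c3@19, authorship ...1111..2222.33433.
Authorship (.=original, N=cursor N): . . . 1 1 1 1 . . 2 2 2 2 . 3 3 4 3 3 .
Index 16: author = 4

Answer: cursor 4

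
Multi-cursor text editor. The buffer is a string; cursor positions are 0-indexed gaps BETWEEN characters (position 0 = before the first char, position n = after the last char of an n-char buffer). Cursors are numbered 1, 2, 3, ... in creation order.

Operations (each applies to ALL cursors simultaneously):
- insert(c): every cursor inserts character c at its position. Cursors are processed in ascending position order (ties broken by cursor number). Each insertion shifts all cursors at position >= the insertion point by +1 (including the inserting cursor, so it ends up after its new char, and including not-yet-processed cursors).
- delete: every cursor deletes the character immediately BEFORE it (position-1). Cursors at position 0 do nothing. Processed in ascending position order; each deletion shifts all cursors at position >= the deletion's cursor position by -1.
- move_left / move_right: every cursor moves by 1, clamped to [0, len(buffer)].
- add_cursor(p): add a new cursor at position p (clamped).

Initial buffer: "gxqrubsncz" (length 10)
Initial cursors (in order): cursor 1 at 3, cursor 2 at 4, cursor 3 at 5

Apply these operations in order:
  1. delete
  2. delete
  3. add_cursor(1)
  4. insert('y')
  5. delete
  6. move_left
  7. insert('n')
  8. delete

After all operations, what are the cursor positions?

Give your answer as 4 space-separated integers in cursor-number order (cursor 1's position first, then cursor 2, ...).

After op 1 (delete): buffer="gxbsncz" (len 7), cursors c1@2 c2@2 c3@2, authorship .......
After op 2 (delete): buffer="bsncz" (len 5), cursors c1@0 c2@0 c3@0, authorship .....
After op 3 (add_cursor(1)): buffer="bsncz" (len 5), cursors c1@0 c2@0 c3@0 c4@1, authorship .....
After op 4 (insert('y')): buffer="yyybysncz" (len 9), cursors c1@3 c2@3 c3@3 c4@5, authorship 123.4....
After op 5 (delete): buffer="bsncz" (len 5), cursors c1@0 c2@0 c3@0 c4@1, authorship .....
After op 6 (move_left): buffer="bsncz" (len 5), cursors c1@0 c2@0 c3@0 c4@0, authorship .....
After op 7 (insert('n')): buffer="nnnnbsncz" (len 9), cursors c1@4 c2@4 c3@4 c4@4, authorship 1234.....
After op 8 (delete): buffer="bsncz" (len 5), cursors c1@0 c2@0 c3@0 c4@0, authorship .....

Answer: 0 0 0 0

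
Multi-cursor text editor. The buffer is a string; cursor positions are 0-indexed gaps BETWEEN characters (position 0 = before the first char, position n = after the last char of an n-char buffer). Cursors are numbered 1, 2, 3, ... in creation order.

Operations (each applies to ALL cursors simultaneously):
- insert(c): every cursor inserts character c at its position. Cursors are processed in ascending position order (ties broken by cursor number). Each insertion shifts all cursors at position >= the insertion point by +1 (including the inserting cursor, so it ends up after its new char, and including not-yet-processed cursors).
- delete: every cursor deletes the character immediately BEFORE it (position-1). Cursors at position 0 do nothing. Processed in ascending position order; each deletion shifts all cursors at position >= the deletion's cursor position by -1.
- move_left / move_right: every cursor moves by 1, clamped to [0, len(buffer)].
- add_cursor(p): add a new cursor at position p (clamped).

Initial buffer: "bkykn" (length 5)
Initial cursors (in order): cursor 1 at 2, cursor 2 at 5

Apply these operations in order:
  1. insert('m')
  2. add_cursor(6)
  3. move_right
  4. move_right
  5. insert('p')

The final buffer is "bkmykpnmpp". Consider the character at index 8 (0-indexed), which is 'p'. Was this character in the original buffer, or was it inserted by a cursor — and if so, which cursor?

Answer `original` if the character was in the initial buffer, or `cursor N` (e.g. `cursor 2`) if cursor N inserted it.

Answer: cursor 2

Derivation:
After op 1 (insert('m')): buffer="bkmyknm" (len 7), cursors c1@3 c2@7, authorship ..1...2
After op 2 (add_cursor(6)): buffer="bkmyknm" (len 7), cursors c1@3 c3@6 c2@7, authorship ..1...2
After op 3 (move_right): buffer="bkmyknm" (len 7), cursors c1@4 c2@7 c3@7, authorship ..1...2
After op 4 (move_right): buffer="bkmyknm" (len 7), cursors c1@5 c2@7 c3@7, authorship ..1...2
After op 5 (insert('p')): buffer="bkmykpnmpp" (len 10), cursors c1@6 c2@10 c3@10, authorship ..1..1.223
Authorship (.=original, N=cursor N): . . 1 . . 1 . 2 2 3
Index 8: author = 2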